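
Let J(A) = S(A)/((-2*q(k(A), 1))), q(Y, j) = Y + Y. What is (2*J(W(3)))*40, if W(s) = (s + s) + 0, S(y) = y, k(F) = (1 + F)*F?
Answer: -20/7 ≈ -2.8571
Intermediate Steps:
k(F) = F*(1 + F)
q(Y, j) = 2*Y
W(s) = 2*s (W(s) = 2*s + 0 = 2*s)
J(A) = -1/(4*(1 + A)) (J(A) = A/((-4*A*(1 + A))) = A*(-1/(4*A*(1 + A))) = -1/(4*(1 + A)))
(2*J(W(3)))*40 = (2*(-1/(4 + 4*(2*3))))*40 = (2*(-1/(4 + 4*6)))*40 = (2*(-1/(4 + 24)))*40 = (2*(-1/28))*40 = -1/14*40 = -20/7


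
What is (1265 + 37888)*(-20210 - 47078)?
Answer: -2634527064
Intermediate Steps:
(1265 + 37888)*(-20210 - 47078) = 39153*(-67288) = -2634527064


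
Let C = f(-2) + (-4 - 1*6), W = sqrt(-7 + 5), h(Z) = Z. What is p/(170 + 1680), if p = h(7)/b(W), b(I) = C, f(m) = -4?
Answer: -1/3700 ≈ -0.00027027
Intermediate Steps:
W = I*sqrt(2) (W = sqrt(-2) = I*sqrt(2) ≈ 1.4142*I)
C = -14 (C = -4 + (-4 - 1*6) = -4 + (-4 - 6) = -4 - 10 = -14)
b(I) = -14
p = -1/2 (p = 7/(-14) = 7*(-1/14) = -1/2 ≈ -0.50000)
p/(170 + 1680) = -1/(2*(170 + 1680)) = -1/2/1850 = -1/2*1/1850 = -1/3700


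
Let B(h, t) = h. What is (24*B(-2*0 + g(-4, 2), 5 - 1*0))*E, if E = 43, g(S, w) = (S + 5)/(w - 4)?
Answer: -516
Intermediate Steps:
g(S, w) = (5 + S)/(-4 + w)
(24*B(-2*0 + g(-4, 2), 5 - 1*0))*E = (24*(-2*0 + (5 - 4)/(-4 + 2)))*43 = (24*(0 + 1/(-2)))*43 = (24*(0 - 1/2*1))*43 = (24*(0 - 1/2))*43 = (24*(-1/2))*43 = -12*43 = -516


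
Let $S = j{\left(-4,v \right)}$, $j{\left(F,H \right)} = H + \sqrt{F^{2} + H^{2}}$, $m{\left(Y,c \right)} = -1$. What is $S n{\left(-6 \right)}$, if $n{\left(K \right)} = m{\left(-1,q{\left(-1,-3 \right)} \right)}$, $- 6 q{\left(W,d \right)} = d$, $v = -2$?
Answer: $2 - 2 \sqrt{5} \approx -2.4721$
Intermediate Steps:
$q{\left(W,d \right)} = - \frac{d}{6}$
$n{\left(K \right)} = -1$
$S = -2 + 2 \sqrt{5}$ ($S = -2 + \sqrt{\left(-4\right)^{2} + \left(-2\right)^{2}} = -2 + \sqrt{16 + 4} = -2 + \sqrt{20} = -2 + 2 \sqrt{5} \approx 2.4721$)
$S n{\left(-6 \right)} = \left(-2 + 2 \sqrt{5}\right) \left(-1\right) = 2 - 2 \sqrt{5}$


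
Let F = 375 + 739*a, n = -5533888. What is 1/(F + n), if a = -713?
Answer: -1/6060420 ≈ -1.6501e-7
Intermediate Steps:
F = -526532 (F = 375 + 739*(-713) = 375 - 526907 = -526532)
1/(F + n) = 1/(-526532 - 5533888) = 1/(-6060420) = -1/6060420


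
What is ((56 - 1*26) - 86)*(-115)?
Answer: 6440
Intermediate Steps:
((56 - 1*26) - 86)*(-115) = ((56 - 26) - 86)*(-115) = (30 - 86)*(-115) = -56*(-115) = 6440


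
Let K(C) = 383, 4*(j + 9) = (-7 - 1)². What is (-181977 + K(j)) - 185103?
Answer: -366697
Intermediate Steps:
j = 7 (j = -9 + (-7 - 1)²/4 = -9 + (¼)*(-8)² = -9 + (¼)*64 = -9 + 16 = 7)
(-181977 + K(j)) - 185103 = (-181977 + 383) - 185103 = -181594 - 185103 = -366697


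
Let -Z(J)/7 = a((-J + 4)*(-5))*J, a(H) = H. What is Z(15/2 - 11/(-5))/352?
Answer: -38703/7040 ≈ -5.4976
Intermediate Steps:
Z(J) = -7*J*(-20 + 5*J) (Z(J) = -7*(-J + 4)*(-5)*J = -7*(4 - J)*(-5)*J = -7*(-20 + 5*J)*J = -7*J*(-20 + 5*J))
Z(15/2 - 11/(-5))/352 = (35*(15/2 - 11/(-5))*(4 - (15/2 - 11/(-5))))/352 = (35*(15*(½) - 11*(-⅕))*(4 - (15*(½) - 11*(-⅕))))*(1/352) = (35*(15/2 + 11/5)*(4 - (15/2 + 11/5)))*(1/352) = (35*(97/10)*(4 - 1*97/10))*(1/352) = (35*(97/10)*(4 - 97/10))*(1/352) = (35*(97/10)*(-57/10))*(1/352) = -38703/20*1/352 = -38703/7040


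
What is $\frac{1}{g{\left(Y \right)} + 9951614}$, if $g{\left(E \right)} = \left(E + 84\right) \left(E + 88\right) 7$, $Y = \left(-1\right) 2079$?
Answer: $\frac{1}{37755929} \approx 2.6486 \cdot 10^{-8}$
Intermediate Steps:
$Y = -2079$
$g{\left(E \right)} = 7 \left(84 + E\right) \left(88 + E\right)$ ($g{\left(E \right)} = \left(84 + E\right) \left(88 + E\right) 7 = 7 \left(84 + E\right) \left(88 + E\right)$)
$\frac{1}{g{\left(Y \right)} + 9951614} = \frac{1}{\left(51744 + 7 \left(-2079\right)^{2} + 1204 \left(-2079\right)\right) + 9951614} = \frac{1}{\left(51744 + 7 \cdot 4322241 - 2503116\right) + 9951614} = \frac{1}{\left(51744 + 30255687 - 2503116\right) + 9951614} = \frac{1}{27804315 + 9951614} = \frac{1}{37755929}$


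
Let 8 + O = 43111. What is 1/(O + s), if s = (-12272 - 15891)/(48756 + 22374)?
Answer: 71130/3065888227 ≈ 2.3200e-5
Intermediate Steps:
O = 43103 (O = -8 + 43111 = 43103)
s = -28163/71130 ≈ -0.39594
1/(O + s) = 1/(43103 - 28163/71130) = 1/(3065888227/71130) = 71130/3065888227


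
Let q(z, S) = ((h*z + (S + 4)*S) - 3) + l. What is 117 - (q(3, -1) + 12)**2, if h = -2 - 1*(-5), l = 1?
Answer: -139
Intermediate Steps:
h = 3 (h = -2 + 5 = 3)
q(z, S) = -2 + 3*z + S*(4 + S) (q(z, S) = ((3*z + (S + 4)*S) - 3) + 1 = ((3*z + (4 + S)*S) - 3) + 1 = ((3*z + S*(4 + S)) - 3) + 1 = (-3 + 3*z + S*(4 + S)) + 1 = -2 + 3*z + S*(4 + S))
117 - (q(3, -1) + 12)**2 = 117 - ((-2 + (-1)**2 + 3*3 + 4*(-1)) + 12)**2 = 117 - ((-2 + 1 + 9 - 4) + 12)**2 = 117 - (4 + 12)**2 = 117 - 1*16**2 = 117 - 1*256 = 117 - 256 = -139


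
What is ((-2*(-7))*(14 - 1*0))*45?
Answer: 8820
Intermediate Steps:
((-2*(-7))*(14 - 1*0))*45 = (14*(14 + 0))*45 = (14*14)*45 = 196*45 = 8820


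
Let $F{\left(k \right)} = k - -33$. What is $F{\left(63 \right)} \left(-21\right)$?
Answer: $-2016$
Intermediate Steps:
$F{\left(k \right)} = 33 + k$ ($F{\left(k \right)} = k + 33 = 33 + k$)
$F{\left(63 \right)} \left(-21\right) = \left(33 + 63\right) \left(-21\right) = 96 \left(-21\right) = -2016$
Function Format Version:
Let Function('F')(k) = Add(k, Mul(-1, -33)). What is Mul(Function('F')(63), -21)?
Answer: -2016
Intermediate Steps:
Function('F')(k) = Add(33, k) (Function('F')(k) = Add(k, 33) = Add(33, k))
Mul(Function('F')(63), -21) = Mul(Add(33, 63), -21) = Mul(96, -21) = -2016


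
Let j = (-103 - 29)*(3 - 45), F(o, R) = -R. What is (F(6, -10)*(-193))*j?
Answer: -10699920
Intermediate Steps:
j = 5544 (j = -132*(-42) = 5544)
(F(6, -10)*(-193))*j = (-1*(-10)*(-193))*5544 = (10*(-193))*5544 = -1930*5544 = -10699920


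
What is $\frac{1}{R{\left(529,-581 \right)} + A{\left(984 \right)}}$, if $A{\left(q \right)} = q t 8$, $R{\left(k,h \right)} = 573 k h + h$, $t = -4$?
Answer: $- \frac{1}{176143046} \approx -5.6772 \cdot 10^{-9}$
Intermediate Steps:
$R{\left(k,h \right)} = h + 573 h k$ ($R{\left(k,h \right)} = 573 h k + h = h + 573 h k$)
$A{\left(q \right)} = - 32 q$ ($A{\left(q \right)} = q \left(-4\right) 8 = - 4 q 8 = - 32 q$)
$\frac{1}{R{\left(529,-581 \right)} + A{\left(984 \right)}} = \frac{1}{- 581 \left(1 + 573 \cdot 529\right) - 31488} = \frac{1}{- 581 \left(1 + 303117\right) - 31488} = \frac{1}{\left(-581\right) 303118 - 31488} = \frac{1}{-176111558 - 31488} = \frac{1}{-176143046} = - \frac{1}{176143046}$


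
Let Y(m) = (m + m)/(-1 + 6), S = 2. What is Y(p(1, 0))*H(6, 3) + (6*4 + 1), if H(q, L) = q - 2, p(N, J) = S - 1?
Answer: 133/5 ≈ 26.600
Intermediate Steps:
p(N, J) = 1 (p(N, J) = 2 - 1 = 1)
H(q, L) = -2 + q
Y(m) = 2*m/5 (Y(m) = (2*m)/5 = (2*m)*(1/5) = 2*m/5)
Y(p(1, 0))*H(6, 3) + (6*4 + 1) = ((2/5)*1)*(-2 + 6) + (6*4 + 1) = (2/5)*4 + (24 + 1) = 8/5 + 25 = 133/5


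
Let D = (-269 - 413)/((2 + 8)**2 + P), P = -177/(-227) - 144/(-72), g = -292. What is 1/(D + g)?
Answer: -2121/633406 ≈ -0.0033486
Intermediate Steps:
P = 631/227 (P = -177*(-1/227) - 144*(-1/72) = 177/227 + 2 = 631/227 ≈ 2.7797)
D = -14074/2121 (D = (-269 - 413)/((2 + 8)**2 + 631/227) = -682/(10**2 + 631/227) = -682/(100 + 631/227) = -682/23331/227 = -682*227/23331 = -14074/2121 ≈ -6.6356)
1/(D + g) = 1/(-14074/2121 - 292) = 1/(-633406/2121) = -2121/633406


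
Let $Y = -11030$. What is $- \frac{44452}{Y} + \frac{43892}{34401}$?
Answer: $\frac{1006661006}{189721515} \approx 5.306$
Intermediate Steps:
$- \frac{44452}{Y} + \frac{43892}{34401} = - \frac{44452}{-11030} + \frac{43892}{34401} = \left(-44452\right) \left(- \frac{1}{11030}\right) + 43892 \cdot \frac{1}{34401} = \frac{22226}{5515} + \frac{43892}{34401} = \frac{1006661006}{189721515}$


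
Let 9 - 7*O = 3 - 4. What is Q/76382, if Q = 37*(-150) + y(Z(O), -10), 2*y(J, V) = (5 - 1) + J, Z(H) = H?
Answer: -38831/534674 ≈ -0.072626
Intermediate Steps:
O = 10/7 (O = 9/7 - (3 - 4)/7 = 9/7 - ⅐*(-1) = 9/7 + ⅐ = 10/7 ≈ 1.4286)
y(J, V) = 2 + J/2 (y(J, V) = ((5 - 1) + J)/2 = (4 + J)/2 = 2 + J/2)
Q = -38831/7 (Q = 37*(-150) + (2 + (½)*(10/7)) = -5550 + (2 + 5/7) = -5550 + 19/7 = -38831/7 ≈ -5547.3)
Q/76382 = -38831/7/76382 = -38831/7*1/76382 = -38831/534674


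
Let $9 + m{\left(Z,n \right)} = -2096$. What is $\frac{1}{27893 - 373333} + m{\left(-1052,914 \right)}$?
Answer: $- \frac{727151201}{345440} \approx -2105.0$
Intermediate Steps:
$m{\left(Z,n \right)} = -2105$ ($m{\left(Z,n \right)} = -9 - 2096 = -2105$)
$\frac{1}{27893 - 373333} + m{\left(-1052,914 \right)} = \frac{1}{27893 - 373333} - 2105 = \frac{1}{-345440} - 2105 = - \frac{1}{345440} - 2105 = - \frac{727151201}{345440}$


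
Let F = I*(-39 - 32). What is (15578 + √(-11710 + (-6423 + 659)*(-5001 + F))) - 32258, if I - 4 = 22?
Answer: -16680 + 3*√4383822 ≈ -10399.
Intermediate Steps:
I = 26 (I = 4 + 22 = 26)
F = -1846 (F = 26*(-39 - 32) = 26*(-71) = -1846)
(15578 + √(-11710 + (-6423 + 659)*(-5001 + F))) - 32258 = (15578 + √(-11710 + (-6423 + 659)*(-5001 - 1846))) - 32258 = (15578 + √(-11710 - 5764*(-6847))) - 32258 = (15578 + √(-11710 + 39466108)) - 32258 = (15578 + √39454398) - 32258 = (15578 + 3*√4383822) - 32258 = -16680 + 3*√4383822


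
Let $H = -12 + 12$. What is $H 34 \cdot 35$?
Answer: $0$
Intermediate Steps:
$H = 0$
$H 34 \cdot 35 = 0 \cdot 34 \cdot 35 = 0 \cdot 35 = 0$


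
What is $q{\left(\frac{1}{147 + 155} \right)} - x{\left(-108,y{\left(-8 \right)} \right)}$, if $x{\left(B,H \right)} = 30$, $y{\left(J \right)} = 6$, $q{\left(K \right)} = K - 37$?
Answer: $- \frac{20233}{302} \approx -66.997$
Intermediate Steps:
$q{\left(K \right)} = -37 + K$
$q{\left(\frac{1}{147 + 155} \right)} - x{\left(-108,y{\left(-8 \right)} \right)} = \left(-37 + \frac{1}{147 + 155}\right) - 30 = \left(-37 + \frac{1}{302}\right) - 30 = - \frac{11173}{302} - 30 = - \frac{20233}{302}$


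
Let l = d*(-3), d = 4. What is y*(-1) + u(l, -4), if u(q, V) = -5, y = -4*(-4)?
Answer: -21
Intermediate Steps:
y = 16
l = -12 (l = 4*(-3) = -12)
y*(-1) + u(l, -4) = 16*(-1) - 5 = -16 - 5 = -21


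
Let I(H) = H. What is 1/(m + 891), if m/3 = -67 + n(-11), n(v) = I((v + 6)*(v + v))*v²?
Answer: 1/40620 ≈ 2.4618e-5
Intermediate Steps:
n(v) = 2*v³*(6 + v) (n(v) = ((v + 6)*(v + v))*v² = ((6 + v)*(2*v))*v² = (2*v*(6 + v))*v² = 2*v³*(6 + v))
m = 39729 (m = 3*(-67 + 2*(-11)³*(6 - 11)) = 3*(-67 + 2*(-1331)*(-5)) = 3*(-67 + 13310) = 3*13243 = 39729)
1/(m + 891) = 1/(39729 + 891) = 1/40620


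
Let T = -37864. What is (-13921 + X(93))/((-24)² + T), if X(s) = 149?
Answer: 3443/9322 ≈ 0.36934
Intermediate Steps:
(-13921 + X(93))/((-24)² + T) = (-13921 + 149)/((-24)² - 37864) = -13772/(576 - 37864) = -13772/(-37288) = -13772*(-1/37288) = 3443/9322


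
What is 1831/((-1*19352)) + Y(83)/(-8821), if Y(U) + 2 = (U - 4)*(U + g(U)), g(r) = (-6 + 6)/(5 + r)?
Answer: -143003611/170703992 ≈ -0.83773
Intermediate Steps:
g(r) = 0 (g(r) = 0/(5 + r) = 0)
Y(U) = -2 + U*(-4 + U) (Y(U) = -2 + (U - 4)*(U + 0) = -2 + (-4 + U)*U = -2 + U*(-4 + U))
1831/((-1*19352)) + Y(83)/(-8821) = 1831/((-1*19352)) + (-2 + 83² - 4*83)/(-8821) = 1831/(-19352) + (-2 + 6889 - 332)*(-1/8821) = 1831*(-1/19352) + 6555*(-1/8821) = -1831/19352 - 6555/8821 = -143003611/170703992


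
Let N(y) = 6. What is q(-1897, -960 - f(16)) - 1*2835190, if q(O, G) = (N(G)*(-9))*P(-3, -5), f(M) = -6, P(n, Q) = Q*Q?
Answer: -2836540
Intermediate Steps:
P(n, Q) = Q²
q(O, G) = -1350 (q(O, G) = (6*(-9))*(-5)² = -54*25 = -1350)
q(-1897, -960 - f(16)) - 1*2835190 = -1350 - 1*2835190 = -1350 - 2835190 = -2836540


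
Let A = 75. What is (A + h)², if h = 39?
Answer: 12996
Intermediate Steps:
(A + h)² = (75 + 39)² = 114² = 12996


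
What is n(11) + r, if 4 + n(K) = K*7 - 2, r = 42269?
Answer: 42340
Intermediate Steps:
n(K) = -6 + 7*K (n(K) = -4 + (K*7 - 2) = -4 + (7*K - 2) = -4 + (-2 + 7*K) = -6 + 7*K)
n(11) + r = (-6 + 7*11) + 42269 = (-6 + 77) + 42269 = 71 + 42269 = 42340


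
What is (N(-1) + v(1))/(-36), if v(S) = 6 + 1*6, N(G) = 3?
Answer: -5/12 ≈ -0.41667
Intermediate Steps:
v(S) = 12 (v(S) = 6 + 6 = 12)
(N(-1) + v(1))/(-36) = (3 + 12)/(-36) = 15*(-1/36) = -5/12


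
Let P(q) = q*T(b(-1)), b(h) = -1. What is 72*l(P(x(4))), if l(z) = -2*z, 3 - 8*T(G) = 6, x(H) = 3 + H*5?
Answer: 1242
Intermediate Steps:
x(H) = 3 + 5*H
T(G) = -3/8 (T(G) = 3/8 - ⅛*6 = 3/8 - ¾ = -3/8)
P(q) = -3*q/8 (P(q) = q*(-3/8) = -3*q/8)
72*l(P(x(4))) = 72*(-(-3)*(3 + 5*4)/4) = 72*(-(-3)*(3 + 20)/4) = 72*(-(-3)*23/4) = 72*(-2*(-69/8)) = 72*(69/4) = 1242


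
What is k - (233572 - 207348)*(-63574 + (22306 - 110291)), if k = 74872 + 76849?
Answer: 3974634937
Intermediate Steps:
k = 151721
k - (233572 - 207348)*(-63574 + (22306 - 110291)) = 151721 - (233572 - 207348)*(-63574 + (22306 - 110291)) = 151721 - 26224*(-63574 - 87985) = 151721 - 26224*(-151559) = 151721 - 1*(-3974483216) = 151721 + 3974483216 = 3974634937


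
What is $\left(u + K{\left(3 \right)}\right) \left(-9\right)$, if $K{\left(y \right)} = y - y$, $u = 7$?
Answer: $-63$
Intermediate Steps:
$K{\left(y \right)} = 0$
$\left(u + K{\left(3 \right)}\right) \left(-9\right) = \left(7 + 0\right) \left(-9\right) = 7 \left(-9\right) = -63$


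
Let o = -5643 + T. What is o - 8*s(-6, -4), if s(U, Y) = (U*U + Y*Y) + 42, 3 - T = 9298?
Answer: -15690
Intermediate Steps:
T = -9295 (T = 3 - 1*9298 = 3 - 9298 = -9295)
s(U, Y) = 42 + U² + Y² (s(U, Y) = (U² + Y²) + 42 = 42 + U² + Y²)
o = -14938 (o = -5643 - 9295 = -14938)
o - 8*s(-6, -4) = -14938 - 8*(42 + (-6)² + (-4)²) = -14938 - 8*(42 + 36 + 16) = -14938 - 8*94 = -14938 - 1*752 = -14938 - 752 = -15690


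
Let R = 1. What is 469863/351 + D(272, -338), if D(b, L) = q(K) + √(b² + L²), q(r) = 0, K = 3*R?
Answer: 52207/39 + 2*√47057 ≈ 1772.5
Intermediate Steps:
K = 3 (K = 3*1 = 3)
D(b, L) = √(L² + b²) (D(b, L) = 0 + √(b² + L²) = 0 + √(L² + b²) = √(L² + b²))
469863/351 + D(272, -338) = 469863/351 + √((-338)² + 272²) = 469863*(1/351) + √(114244 + 73984) = 52207/39 + √188228 = 52207/39 + 2*√47057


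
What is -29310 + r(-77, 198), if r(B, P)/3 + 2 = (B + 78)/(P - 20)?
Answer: -5218245/178 ≈ -29316.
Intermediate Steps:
r(B, P) = -6 + 3*(78 + B)/(-20 + P) (r(B, P) = -6 + 3*((B + 78)/(P - 20)) = -6 + 3*((78 + B)/(-20 + P)) = -6 + 3*(78 + B)/(-20 + P))
-29310 + r(-77, 198) = -29310 + 3*(118 - 77 - 2*198)/(-20 + 198) = -29310 + 3*(118 - 77 - 396)/178 = -29310 + 3*(1/178)*(-355) = -29310 - 1065/178 = -5218245/178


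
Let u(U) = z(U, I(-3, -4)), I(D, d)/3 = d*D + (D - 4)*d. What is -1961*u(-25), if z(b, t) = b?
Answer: 49025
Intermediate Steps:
I(D, d) = 3*D*d + 3*d*(-4 + D) (I(D, d) = 3*(d*D + (D - 4)*d) = 3*(D*d + (-4 + D)*d) = 3*(D*d + d*(-4 + D)) = 3*D*d + 3*d*(-4 + D))
u(U) = U
-1961*u(-25) = -1961*(-25) = 49025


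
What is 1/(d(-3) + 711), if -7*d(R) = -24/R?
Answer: 7/4969 ≈ 0.0014087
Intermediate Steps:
d(R) = 24/(7*R) (d(R) = -(-24)/(7*R) = 24/(7*R))
1/(d(-3) + 711) = 1/((24/7)/(-3) + 711) = 1/((24/7)*(-⅓) + 711) = 1/(-8/7 + 711) = 1/(4969/7) = 7/4969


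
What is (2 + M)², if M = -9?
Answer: 49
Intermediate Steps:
(2 + M)² = (2 - 9)² = (-7)² = 49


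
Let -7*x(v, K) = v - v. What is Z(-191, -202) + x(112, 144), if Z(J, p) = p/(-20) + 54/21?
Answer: 887/70 ≈ 12.671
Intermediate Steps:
x(v, K) = 0 (x(v, K) = -(v - v)/7 = -⅐*0 = 0)
Z(J, p) = 18/7 - p/20 (Z(J, p) = p*(-1/20) + 54*(1/21) = -p/20 + 18/7 = 18/7 - p/20)
Z(-191, -202) + x(112, 144) = (18/7 - 1/20*(-202)) + 0 = (18/7 + 101/10) + 0 = 887/70 + 0 = 887/70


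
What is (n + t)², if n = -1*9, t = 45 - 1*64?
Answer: 784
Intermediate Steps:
t = -19 (t = 45 - 64 = -19)
n = -9
(n + t)² = (-9 - 19)² = (-28)² = 784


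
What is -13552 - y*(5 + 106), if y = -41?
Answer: -9001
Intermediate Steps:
-13552 - y*(5 + 106) = -13552 - (-41)*(5 + 106) = -13552 - (-41)*111 = -13552 - 1*(-4551) = -13552 + 4551 = -9001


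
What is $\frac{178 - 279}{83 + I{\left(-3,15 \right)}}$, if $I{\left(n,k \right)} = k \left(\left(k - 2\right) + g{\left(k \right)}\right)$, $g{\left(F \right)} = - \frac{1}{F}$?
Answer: $- \frac{101}{277} \approx -0.36462$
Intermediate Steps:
$I{\left(n,k \right)} = k \left(-2 + k - \frac{1}{k}\right)$ ($I{\left(n,k \right)} = k \left(\left(k - 2\right) - \frac{1}{k}\right) = k \left(\left(-2 + k\right) - \frac{1}{k}\right) = k \left(-2 + k - \frac{1}{k}\right)$)
$\frac{178 - 279}{83 + I{\left(-3,15 \right)}} = \frac{178 - 279}{83 - \left(1 - 15 \left(-2 + 15\right)\right)} = - \frac{101}{83 + \left(-1 + 15 \cdot 13\right)} = - \frac{101}{83 + \left(-1 + 195\right)} = - \frac{101}{83 + 194} = - \frac{101}{277}$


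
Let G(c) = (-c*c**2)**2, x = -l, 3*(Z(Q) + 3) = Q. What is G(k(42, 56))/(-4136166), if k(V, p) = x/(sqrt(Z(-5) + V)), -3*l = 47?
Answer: -10779215329/156897416503296 ≈ -6.8702e-5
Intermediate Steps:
l = -47/3 (l = -1/3*47 = -47/3 ≈ -15.667)
Z(Q) = -3 + Q/3
x = 47/3 (x = -1*(-47/3) = 47/3 ≈ 15.667)
k(V, p) = 47/(3*sqrt(-14/3 + V)) (k(V, p) = 47/(3*(sqrt((-3 + (1/3)*(-5)) + V))) = 47/(3*(sqrt((-3 - 5/3) + V))) = 47/(3*(sqrt(-14/3 + V))) = 47/(3*sqrt(-14/3 + V)))
G(c) = c**6 (G(c) = (-c**3)**2 = c**6)
G(k(42, 56))/(-4136166) = (47*sqrt(3)/(3*sqrt(-14 + 3*42)))**6/(-4136166) = (47*sqrt(3)/(3*sqrt(-14 + 126)))**6*(-1/4136166) = (47*sqrt(3)/(3*sqrt(112)))**6*(-1/4136166) = (47*sqrt(3)*(sqrt(7)/28)/3)**6*(-1/4136166) = (47*sqrt(21)/84)**6*(-1/4136166) = (10779215329/37933056)*(-1/4136166) = -10779215329/156897416503296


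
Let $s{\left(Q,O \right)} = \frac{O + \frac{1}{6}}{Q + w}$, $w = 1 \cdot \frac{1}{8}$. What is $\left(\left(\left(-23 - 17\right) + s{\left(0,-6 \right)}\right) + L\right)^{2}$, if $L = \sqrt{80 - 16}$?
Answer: $\frac{55696}{9} \approx 6188.4$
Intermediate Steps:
$w = \frac{1}{8}$ ($w = 1 \cdot \frac{1}{8} = \frac{1}{8} \approx 0.125$)
$s{\left(Q,O \right)} = \frac{\frac{1}{6} + O}{\frac{1}{8} + Q}$ ($s{\left(Q,O \right)} = \frac{O + \frac{1}{6}}{Q + \frac{1}{8}} = \frac{O + \frac{1}{6}}{\frac{1}{8} + Q} = \frac{\frac{1}{6} + O}{\frac{1}{8} + Q}$)
$L = 8$ ($L = \sqrt{64} = 8$)
$\left(\left(\left(-23 - 17\right) + s{\left(0,-6 \right)}\right) + L\right)^{2} = \left(\left(\left(-23 - 17\right) + \frac{4 \left(1 + 6 \left(-6\right)\right)}{3 \left(1 + 8 \cdot 0\right)}\right) + 8\right)^{2} = \left(\left(-40 + \frac{4 \left(1 - 36\right)}{3 \left(1 + 0\right)}\right) + 8\right)^{2} = \left(\left(-40 + \frac{4}{3} \cdot 1^{-1} \left(-35\right)\right) + 8\right)^{2} = \left(\left(-40 + \frac{4}{3} \cdot 1 \left(-35\right)\right) + 8\right)^{2} = \left(\left(-40 - \frac{140}{3}\right) + 8\right)^{2} = \left(- \frac{260}{3} + 8\right)^{2} = \left(- \frac{236}{3}\right)^{2} = \frac{55696}{9}$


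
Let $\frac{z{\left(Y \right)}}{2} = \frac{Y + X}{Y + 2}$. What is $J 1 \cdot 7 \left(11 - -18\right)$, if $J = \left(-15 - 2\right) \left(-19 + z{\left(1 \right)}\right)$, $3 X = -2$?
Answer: $\frac{583219}{9} \approx 64802.0$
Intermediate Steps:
$X = - \frac{2}{3}$ ($X = \frac{1}{3} \left(-2\right) = - \frac{2}{3} \approx -0.66667$)
$z{\left(Y \right)} = \frac{2 \left(- \frac{2}{3} + Y\right)}{2 + Y}$ ($z{\left(Y \right)} = 2 \frac{Y - \frac{2}{3}}{Y + 2} = 2 \frac{- \frac{2}{3} + Y}{2 + Y} = \frac{2 \left(- \frac{2}{3} + Y\right)}{2 + Y}$)
$J = \frac{2873}{9}$ ($J = \left(-15 - 2\right) \left(-19 + \frac{2 \left(-2 + 3 \cdot 1\right)}{3 \left(2 + 1\right)}\right) = - 17 \left(-19 + \frac{2 \left(-2 + 3\right)}{3 \cdot 3}\right) = - 17 \left(-19 + \frac{2}{3} \cdot \frac{1}{3} \cdot 1\right) = - 17 \left(-19 + \frac{2}{9}\right) = \left(-17\right) \left(- \frac{169}{9}\right) = \frac{2873}{9} \approx 319.22$)
$J 1 \cdot 7 \left(11 - -18\right) = \frac{2873 \cdot 1 \cdot 7}{9} \left(11 - -18\right) = \frac{2873}{9} \cdot 7 \left(11 + 18\right) = \frac{20111}{9} \cdot 29 = \frac{583219}{9}$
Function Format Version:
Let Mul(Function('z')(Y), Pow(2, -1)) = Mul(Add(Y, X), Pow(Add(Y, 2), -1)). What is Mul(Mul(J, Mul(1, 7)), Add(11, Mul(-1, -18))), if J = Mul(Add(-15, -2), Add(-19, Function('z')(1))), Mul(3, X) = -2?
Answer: Rational(583219, 9) ≈ 64802.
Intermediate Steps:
X = Rational(-2, 3) (X = Mul(Rational(1, 3), -2) = Rational(-2, 3) ≈ -0.66667)
Function('z')(Y) = Mul(2, Pow(Add(2, Y), -1), Add(Rational(-2, 3), Y)) (Function('z')(Y) = Mul(2, Mul(Add(Y, Rational(-2, 3)), Pow(Add(Y, 2), -1))) = Mul(2, Mul(Add(Rational(-2, 3), Y), Pow(Add(2, Y), -1))) = Mul(2, Mul(Pow(Add(2, Y), -1), Add(Rational(-2, 3), Y))) = Mul(2, Pow(Add(2, Y), -1), Add(Rational(-2, 3), Y)))
J = Rational(2873, 9) (J = Mul(Add(-15, -2), Add(-19, Mul(Rational(2, 3), Pow(Add(2, 1), -1), Add(-2, Mul(3, 1))))) = Mul(-17, Add(-19, Mul(Rational(2, 3), Pow(3, -1), Add(-2, 3)))) = Mul(-17, Add(-19, Mul(Rational(2, 3), Rational(1, 3), 1))) = Mul(-17, Add(-19, Rational(2, 9))) = Mul(-17, Rational(-169, 9)) = Rational(2873, 9) ≈ 319.22)
Mul(Mul(J, Mul(1, 7)), Add(11, Mul(-1, -18))) = Mul(Mul(Rational(2873, 9), Mul(1, 7)), Add(11, Mul(-1, -18))) = Mul(Mul(Rational(2873, 9), 7), Add(11, 18)) = Mul(Rational(20111, 9), 29) = Rational(583219, 9)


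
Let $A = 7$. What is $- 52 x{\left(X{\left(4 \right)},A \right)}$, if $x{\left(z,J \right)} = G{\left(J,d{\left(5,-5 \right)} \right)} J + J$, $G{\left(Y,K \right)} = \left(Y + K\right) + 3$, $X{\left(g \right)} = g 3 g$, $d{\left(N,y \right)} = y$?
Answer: $-2184$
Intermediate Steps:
$X{\left(g \right)} = 3 g^{2}$ ($X{\left(g \right)} = 3 g g = 3 g^{2}$)
$G{\left(Y,K \right)} = 3 + K + Y$ ($G{\left(Y,K \right)} = \left(K + Y\right) + 3 = 3 + K + Y$)
$x{\left(z,J \right)} = J + J \left(-2 + J\right)$ ($x{\left(z,J \right)} = \left(3 - 5 + J\right) J + J = \left(-2 + J\right) J + J = J \left(-2 + J\right) + J = J + J \left(-2 + J\right)$)
$- 52 x{\left(X{\left(4 \right)},A \right)} = - 52 \cdot 7 \left(-1 + 7\right) = - 52 \cdot 7 \cdot 6 = \left(-52\right) 42 = -2184$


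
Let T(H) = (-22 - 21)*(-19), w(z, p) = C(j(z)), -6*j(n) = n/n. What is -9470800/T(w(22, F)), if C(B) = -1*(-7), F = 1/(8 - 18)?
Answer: -9470800/817 ≈ -11592.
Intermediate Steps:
j(n) = -⅙ (j(n) = -n/(6*n) = -⅙*1 = -⅙)
F = -⅒ (F = 1/(-10) = -⅒ ≈ -0.10000)
C(B) = 7
w(z, p) = 7
T(H) = 817 (T(H) = -43*(-19) = 817)
-9470800/T(w(22, F)) = -9470800/817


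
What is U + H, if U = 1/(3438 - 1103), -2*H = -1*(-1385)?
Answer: -3233973/4670 ≈ -692.50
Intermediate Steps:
H = -1385/2 (H = -(-1)*(-1385)/2 = -1/2*1385 = -1385/2 ≈ -692.50)
U = 1/2335 ≈ 0.00042827
U + H = 1/2335 - 1385/2 = -3233973/4670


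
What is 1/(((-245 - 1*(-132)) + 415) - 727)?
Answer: -1/425 ≈ -0.0023529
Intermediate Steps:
1/(((-245 - 1*(-132)) + 415) - 727) = 1/(((-245 + 132) + 415) - 727) = 1/((-113 + 415) - 727) = 1/(302 - 727) = 1/(-425) = -1/425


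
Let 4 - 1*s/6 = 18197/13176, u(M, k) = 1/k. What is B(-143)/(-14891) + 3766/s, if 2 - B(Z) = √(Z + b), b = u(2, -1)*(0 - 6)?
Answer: 123150526162/513843737 + I*√137/14891 ≈ 239.67 + 0.00078603*I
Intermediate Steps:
s = 34507/2196 (s = 24 - 109182/13176 = 24 - 6*18197/13176 = 24 - 18197/2196 = 34507/2196 ≈ 15.714)
b = 6 (b = (0 - 6)/(-1) = -1*(-6) = 6)
B(Z) = 2 - √(6 + Z) (B(Z) = 2 - √(Z + 6) = 2 - √(6 + Z))
B(-143)/(-14891) + 3766/s = (2 - √(6 - 143))/(-14891) + 3766/(34507/2196) = (2 - √(-137))*(-1/14891) + 3766*(2196/34507) = (2 - I*√137)*(-1/14891) + 8270136/34507 = (-2/14891 + I*√137/14891) + 8270136/34507 = 123150526162/513843737 + I*√137/14891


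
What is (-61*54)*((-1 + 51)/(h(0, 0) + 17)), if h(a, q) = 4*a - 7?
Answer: -16470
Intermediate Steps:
h(a, q) = -7 + 4*a
(-61*54)*((-1 + 51)/(h(0, 0) + 17)) = (-61*54)*((-1 + 51)/((-7 + 4*0) + 17)) = -164700/((-7 + 0) + 17) = -164700/(-7 + 17) = -164700/10 = -3294*5 = -16470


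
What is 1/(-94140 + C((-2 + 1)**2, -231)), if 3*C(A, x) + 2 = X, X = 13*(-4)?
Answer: -1/94158 ≈ -1.0620e-5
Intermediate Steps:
X = -52
C(A, x) = -18 (C(A, x) = -2/3 + (1/3)*(-52) = -2/3 - 52/3 = -18)
1/(-94140 + C((-2 + 1)**2, -231)) = 1/(-94140 - 18) = 1/(-94158) = -1/94158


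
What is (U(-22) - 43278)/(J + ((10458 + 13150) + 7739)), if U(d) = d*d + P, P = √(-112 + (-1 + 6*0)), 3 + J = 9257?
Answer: -42794/40601 + I*√113/40601 ≈ -1.054 + 0.00026182*I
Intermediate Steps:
J = 9254 (J = -3 + 9257 = 9254)
P = I*√113 (P = √(-112 + (-1 + 0)) = √(-112 - 1) = √(-113) = I*√113 ≈ 10.63*I)
U(d) = d² + I*√113 (U(d) = d*d + I*√113 = d² + I*√113)
(U(-22) - 43278)/(J + ((10458 + 13150) + 7739)) = (((-22)² + I*√113) - 43278)/(9254 + ((10458 + 13150) + 7739)) = ((484 + I*√113) - 43278)/(9254 + (23608 + 7739)) = (-42794 + I*√113)/(9254 + 31347) = (-42794 + I*√113)/40601 = (-42794 + I*√113)*(1/40601) = -42794/40601 + I*√113/40601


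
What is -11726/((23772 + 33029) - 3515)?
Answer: -5863/26643 ≈ -0.22006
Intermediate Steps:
-11726/((23772 + 33029) - 3515) = -11726/(56801 - 3515) = -11726/53286 = -11726*1/53286 = -5863/26643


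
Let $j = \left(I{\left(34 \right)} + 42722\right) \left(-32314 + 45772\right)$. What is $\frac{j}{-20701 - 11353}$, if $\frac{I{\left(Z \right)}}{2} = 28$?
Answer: $- \frac{287853162}{16027} \approx -17961.0$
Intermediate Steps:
$I{\left(Z \right)} = 56$ ($I{\left(Z \right)} = 2 \cdot 28 = 56$)
$j = 575706324$ ($j = \left(56 + 42722\right) \left(-32314 + 45772\right) = 42778 \cdot 13458 = 575706324$)
$\frac{j}{-20701 - 11353} = \frac{575706324}{-20701 - 11353} = \frac{575706324}{-32054} = 575706324 \left(- \frac{1}{32054}\right) = - \frac{287853162}{16027}$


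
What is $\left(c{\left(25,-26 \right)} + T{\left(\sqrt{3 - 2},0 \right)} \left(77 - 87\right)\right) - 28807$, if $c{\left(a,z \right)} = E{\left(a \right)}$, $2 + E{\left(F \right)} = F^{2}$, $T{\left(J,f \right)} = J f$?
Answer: $-28184$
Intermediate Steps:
$E{\left(F \right)} = -2 + F^{2}$
$c{\left(a,z \right)} = -2 + a^{2}$
$\left(c{\left(25,-26 \right)} + T{\left(\sqrt{3 - 2},0 \right)} \left(77 - 87\right)\right) - 28807 = \left(\left(-2 + 25^{2}\right) + \sqrt{3 - 2} \cdot 0 \left(77 - 87\right)\right) - 28807 = \left(\left(-2 + 625\right) + \sqrt{1} \cdot 0 \left(-10\right)\right) - 28807 = \left(623 + 1 \cdot 0 \left(-10\right)\right) - 28807 = \left(623 + 0 \left(-10\right)\right) - 28807 = \left(623 + 0\right) - 28807 = 623 - 28807 = -28184$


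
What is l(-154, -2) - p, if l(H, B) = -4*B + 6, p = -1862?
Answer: 1876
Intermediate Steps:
l(H, B) = 6 - 4*B
l(-154, -2) - p = (6 - 4*(-2)) - 1*(-1862) = (6 + 8) + 1862 = 14 + 1862 = 1876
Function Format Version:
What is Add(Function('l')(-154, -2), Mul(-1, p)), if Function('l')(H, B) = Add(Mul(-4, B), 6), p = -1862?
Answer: 1876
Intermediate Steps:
Function('l')(H, B) = Add(6, Mul(-4, B))
Add(Function('l')(-154, -2), Mul(-1, p)) = Add(Add(6, Mul(-4, -2)), Mul(-1, -1862)) = Add(Add(6, 8), 1862) = Add(14, 1862) = 1876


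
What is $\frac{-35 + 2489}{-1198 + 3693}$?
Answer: $\frac{2454}{2495} \approx 0.98357$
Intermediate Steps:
$\frac{-35 + 2489}{-1198 + 3693} = \frac{2454}{2495}$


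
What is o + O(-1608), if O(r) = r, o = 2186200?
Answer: 2184592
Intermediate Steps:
o + O(-1608) = 2186200 - 1608 = 2184592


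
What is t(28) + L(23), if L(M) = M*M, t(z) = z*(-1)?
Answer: 501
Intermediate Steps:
t(z) = -z
L(M) = M²
t(28) + L(23) = -1*28 + 23² = -28 + 529 = 501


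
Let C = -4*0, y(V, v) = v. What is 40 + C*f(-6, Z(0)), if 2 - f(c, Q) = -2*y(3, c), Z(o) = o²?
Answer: 40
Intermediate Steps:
f(c, Q) = 2 + 2*c (f(c, Q) = 2 - (-2)*c = 2 + 2*c)
C = 0
40 + C*f(-6, Z(0)) = 40 + 0*(2 + 2*(-6)) = 40 + 0*(2 - 12) = 40 + 0*(-10) = 40 + 0 = 40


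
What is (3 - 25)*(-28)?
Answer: 616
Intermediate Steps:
(3 - 25)*(-28) = -22*(-28) = 616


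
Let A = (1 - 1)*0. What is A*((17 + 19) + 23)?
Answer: 0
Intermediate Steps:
A = 0 (A = 0*0 = 0)
A*((17 + 19) + 23) = 0*((17 + 19) + 23) = 0*(36 + 23) = 0*59 = 0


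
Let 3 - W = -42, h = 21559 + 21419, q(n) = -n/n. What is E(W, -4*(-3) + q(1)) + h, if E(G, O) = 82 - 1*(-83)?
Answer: 43143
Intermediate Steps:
q(n) = -1 (q(n) = -1*1 = -1)
h = 42978
W = 45 (W = 3 - 1*(-42) = 3 + 42 = 45)
E(G, O) = 165 (E(G, O) = 82 + 83 = 165)
E(W, -4*(-3) + q(1)) + h = 165 + 42978 = 43143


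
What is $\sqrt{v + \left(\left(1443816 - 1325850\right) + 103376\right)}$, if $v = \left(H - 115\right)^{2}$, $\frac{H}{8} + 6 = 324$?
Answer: $\sqrt{6121383} \approx 2474.1$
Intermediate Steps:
$H = 2544$ ($H = -48 + 8 \cdot 324 = -48 + 2592 = 2544$)
$v = 5900041$ ($v = \left(2544 - 115\right)^{2} = 2429^{2} = 5900041$)
$\sqrt{v + \left(\left(1443816 - 1325850\right) + 103376\right)} = \sqrt{5900041 + \left(\left(1443816 - 1325850\right) + 103376\right)} = \sqrt{5900041 + \left(117966 + 103376\right)} = \sqrt{5900041 + 221342} = \sqrt{6121383}$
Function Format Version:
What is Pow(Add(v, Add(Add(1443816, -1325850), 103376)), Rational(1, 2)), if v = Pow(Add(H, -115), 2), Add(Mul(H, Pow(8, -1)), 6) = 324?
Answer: Pow(6121383, Rational(1, 2)) ≈ 2474.1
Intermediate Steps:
H = 2544 (H = Add(-48, Mul(8, 324)) = Add(-48, 2592) = 2544)
v = 5900041 (v = Pow(Add(2544, -115), 2) = Pow(2429, 2) = 5900041)
Pow(Add(v, Add(Add(1443816, -1325850), 103376)), Rational(1, 2)) = Pow(Add(5900041, Add(Add(1443816, -1325850), 103376)), Rational(1, 2)) = Pow(Add(5900041, Add(117966, 103376)), Rational(1, 2)) = Pow(Add(5900041, 221342), Rational(1, 2)) = Pow(6121383, Rational(1, 2))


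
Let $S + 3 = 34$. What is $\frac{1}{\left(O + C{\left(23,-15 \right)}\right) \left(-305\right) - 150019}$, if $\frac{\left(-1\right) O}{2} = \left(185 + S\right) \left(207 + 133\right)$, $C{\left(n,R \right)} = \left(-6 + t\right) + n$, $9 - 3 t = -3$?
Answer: $\frac{1}{44641976} \approx 2.24 \cdot 10^{-8}$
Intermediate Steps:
$t = 4$ ($t = 3 - -1 = 3 + 1 = 4$)
$S = 31$ ($S = -3 + 34 = 31$)
$C{\left(n,R \right)} = -2 + n$ ($C{\left(n,R \right)} = \left(-6 + 4\right) + n = -2 + n$)
$O = -146880$ ($O = - 2 \left(185 + 31\right) \left(207 + 133\right) = - 2 \cdot 216 \cdot 340 = \left(-2\right) 73440 = -146880$)
$\frac{1}{\left(O + C{\left(23,-15 \right)}\right) \left(-305\right) - 150019} = \frac{1}{\left(-146880 + \left(-2 + 23\right)\right) \left(-305\right) - 150019} = \frac{1}{\left(-146880 + 21\right) \left(-305\right) - 150019} = \frac{1}{\left(-146859\right) \left(-305\right) - 150019} = \frac{1}{44791995 - 150019} = \frac{1}{44641976}$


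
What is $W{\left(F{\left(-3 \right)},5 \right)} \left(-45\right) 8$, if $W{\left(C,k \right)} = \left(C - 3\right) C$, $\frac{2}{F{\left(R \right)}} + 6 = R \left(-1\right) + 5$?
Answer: $720$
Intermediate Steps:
$F{\left(R \right)} = \frac{2}{-1 - R}$ ($F{\left(R \right)} = \frac{2}{-6 + \left(R \left(-1\right) + 5\right)} = \frac{2}{-6 - \left(-5 + R\right)} = \frac{2}{-1 - R}$)
$W{\left(C,k \right)} = C \left(-3 + C\right)$ ($W{\left(C,k \right)} = \left(-3 + C\right) C = C \left(-3 + C\right)$)
$W{\left(F{\left(-3 \right)},5 \right)} \left(-45\right) 8 = - \frac{2}{1 - 3} \left(-3 - \frac{2}{1 - 3}\right) \left(-45\right) 8 = - \frac{2}{-2} \left(-3 - \frac{2}{-2}\right) \left(-45\right) 8 = \left(-2\right) \left(- \frac{1}{2}\right) \left(-3 - -1\right) \left(-45\right) 8 = 1 \left(-3 + 1\right) \left(-45\right) 8 = 1 \left(-2\right) \left(-45\right) 8 = \left(-2\right) \left(-45\right) 8 = 90 \cdot 8 = 720$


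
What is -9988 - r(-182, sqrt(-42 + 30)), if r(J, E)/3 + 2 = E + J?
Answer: -9436 - 6*I*sqrt(3) ≈ -9436.0 - 10.392*I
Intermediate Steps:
r(J, E) = -6 + 3*E + 3*J (r(J, E) = -6 + 3*(E + J) = -6 + (3*E + 3*J) = -6 + 3*E + 3*J)
-9988 - r(-182, sqrt(-42 + 30)) = -9988 - (-6 + 3*sqrt(-42 + 30) + 3*(-182)) = -9988 - (-6 + 3*sqrt(-12) - 546) = -9988 - (-6 + 3*(2*I*sqrt(3)) - 546) = -9988 - (-6 + 6*I*sqrt(3) - 546) = -9988 - (-552 + 6*I*sqrt(3)) = -9988 + (552 - 6*I*sqrt(3)) = -9436 - 6*I*sqrt(3)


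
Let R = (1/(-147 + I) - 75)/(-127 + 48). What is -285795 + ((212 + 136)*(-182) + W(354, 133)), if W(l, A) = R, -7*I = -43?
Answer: -27195136157/77894 ≈ -3.4913e+5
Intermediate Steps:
I = 43/7 (I = -1/7*(-43) = 43/7 ≈ 6.1429)
R = 73957/77894 (R = (1/(-147 + 43/7) - 75)/(-127 + 48) = (1/(-986/7) - 75)/(-79) = (-7/986 - 75)*(-1/79) = -73957/986*(-1/79) = 73957/77894 ≈ 0.94946)
W(l, A) = 73957/77894
-285795 + ((212 + 136)*(-182) + W(354, 133)) = -285795 + ((212 + 136)*(-182) + 73957/77894) = -285795 + (348*(-182) + 73957/77894) = -285795 + (-63336 + 73957/77894) = -285795 - 4933420427/77894 = -27195136157/77894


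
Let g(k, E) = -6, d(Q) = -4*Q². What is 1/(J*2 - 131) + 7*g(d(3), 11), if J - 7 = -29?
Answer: -7351/175 ≈ -42.006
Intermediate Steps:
J = -22 (J = 7 - 29 = -22)
1/(J*2 - 131) + 7*g(d(3), 11) = 1/(-22*2 - 131) + 7*(-6) = 1/(-44 - 131) - 42 = 1/(-175) - 42 = -1/175 - 42 = -7351/175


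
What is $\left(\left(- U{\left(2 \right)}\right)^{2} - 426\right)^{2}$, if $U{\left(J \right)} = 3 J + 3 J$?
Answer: $79524$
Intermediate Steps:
$U{\left(J \right)} = 6 J$
$\left(\left(- U{\left(2 \right)}\right)^{2} - 426\right)^{2} = \left(\left(- 6 \cdot 2\right)^{2} - 426\right)^{2} = \left(\left(\left(-1\right) 12\right)^{2} - 426\right)^{2} = \left(\left(-12\right)^{2} - 426\right)^{2} = \left(144 - 426\right)^{2} = \left(-282\right)^{2} = 79524$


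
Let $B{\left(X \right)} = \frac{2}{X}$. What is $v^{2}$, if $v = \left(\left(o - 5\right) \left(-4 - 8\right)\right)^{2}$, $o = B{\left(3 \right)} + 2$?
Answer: $614656$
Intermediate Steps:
$o = \frac{8}{3}$ ($o = \frac{2}{3} + 2 = \frac{8}{3} \approx 2.6667$)
$v = 784$ ($v = \left(\left(\frac{8}{3} - 5\right) \left(-4 - 8\right)\right)^{2} = \left(\left(- \frac{7}{3}\right) \left(-12\right)\right)^{2} = 28^{2} = 784$)
$v^{2} = 784^{2} = 614656$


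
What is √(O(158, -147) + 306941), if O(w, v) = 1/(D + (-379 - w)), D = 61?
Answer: √17386365885/238 ≈ 554.02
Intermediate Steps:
O(w, v) = 1/(-318 - w) (O(w, v) = 1/(61 + (-379 - w)) = 1/(-318 - w))
√(O(158, -147) + 306941) = √(-1/(318 + 158) + 306941) = √(-1/476 + 306941) = √(146103915/476) = √17386365885/238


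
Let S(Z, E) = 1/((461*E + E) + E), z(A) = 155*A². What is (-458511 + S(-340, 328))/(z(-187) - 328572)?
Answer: -69631314503/773234235272 ≈ -0.090052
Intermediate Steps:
S(Z, E) = 1/(463*E) (S(Z, E) = 1/(462*E + E) = 1/(463*E))
(-458511 + S(-340, 328))/(z(-187) - 328572) = (-458511 + (1/463)/328)/(155*(-187)² - 328572) = (-458511 + (1/463)*(1/328))/(155*34969 - 328572) = (-458511 + 1/151864)/(5420195 - 328572) = -69631314503/151864/5091623 = -69631314503/151864*1/5091623 = -69631314503/773234235272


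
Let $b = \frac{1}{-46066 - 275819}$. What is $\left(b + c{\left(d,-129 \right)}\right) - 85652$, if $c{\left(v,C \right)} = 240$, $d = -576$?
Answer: $- \frac{27492841621}{321885} \approx -85412.0$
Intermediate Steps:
$b = - \frac{1}{321885}$ ($b = \frac{1}{-321885} = - \frac{1}{321885} \approx -3.1067 \cdot 10^{-6}$)
$\left(b + c{\left(d,-129 \right)}\right) - 85652 = \left(- \frac{1}{321885} + 240\right) - 85652 = \frac{77252399}{321885} - 85652 = - \frac{27492841621}{321885}$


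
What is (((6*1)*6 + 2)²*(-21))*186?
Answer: -5640264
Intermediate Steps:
(((6*1)*6 + 2)²*(-21))*186 = ((6*6 + 2)²*(-21))*186 = ((36 + 2)²*(-21))*186 = (38²*(-21))*186 = (1444*(-21))*186 = -30324*186 = -5640264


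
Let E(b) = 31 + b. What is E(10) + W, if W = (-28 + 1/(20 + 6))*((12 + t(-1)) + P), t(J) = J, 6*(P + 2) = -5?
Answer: -29227/156 ≈ -187.35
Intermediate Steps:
P = -17/6 (P = -2 + (1/6)*(-5) = -2 - 5/6 = -17/6 ≈ -2.8333)
W = -35623/156 (W = (-28 + 1/(20 + 6))*((12 - 1) - 17/6) = (-28 + 1/26)*(11 - 17/6) = (-28 + 1/26)*(49/6) = -727/26*49/6 = -35623/156 ≈ -228.35)
E(10) + W = (31 + 10) - 35623/156 = 41 - 35623/156 = -29227/156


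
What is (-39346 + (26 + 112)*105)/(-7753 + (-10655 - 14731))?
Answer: 24856/33139 ≈ 0.75005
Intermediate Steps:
(-39346 + (26 + 112)*105)/(-7753 + (-10655 - 14731)) = (-39346 + 138*105)/(-7753 - 25386) = (-39346 + 14490)/(-33139) = -24856*(-1/33139) = 24856/33139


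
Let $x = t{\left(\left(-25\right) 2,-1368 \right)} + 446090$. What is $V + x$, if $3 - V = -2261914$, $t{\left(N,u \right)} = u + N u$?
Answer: $2775039$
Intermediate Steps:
$V = 2261917$ ($V = 3 - -2261914 = 3 + 2261914 = 2261917$)
$x = 513122$ ($x = - 1368 \left(1 - 50\right) + 446090 = \left(-1368\right) \left(-49\right) + 446090 = 67032 + 446090 = 513122$)
$V + x = 2261917 + 513122 = 2775039$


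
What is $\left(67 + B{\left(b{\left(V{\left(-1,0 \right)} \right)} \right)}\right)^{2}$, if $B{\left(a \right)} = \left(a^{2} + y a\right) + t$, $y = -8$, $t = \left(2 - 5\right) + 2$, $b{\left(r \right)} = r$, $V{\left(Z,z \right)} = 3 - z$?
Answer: $2601$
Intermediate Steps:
$t = -1$ ($t = -3 + 2 = -1$)
$B{\left(a \right)} = -1 + a^{2} - 8 a$ ($B{\left(a \right)} = \left(a^{2} - 8 a\right) - 1 = -1 + a^{2} - 8 a$)
$\left(67 + B{\left(b{\left(V{\left(-1,0 \right)} \right)} \right)}\right)^{2} = \left(67 - \left(1 - \left(3 - 0\right)^{2} + 8 \left(3 - 0\right)\right)\right)^{2} = \left(67 - \left(1 - \left(3 + 0\right)^{2} + 8 \left(3 + 0\right)\right)\right)^{2} = \left(67 - \left(25 - 9\right)\right)^{2} = \left(67 - 16\right)^{2} = 51^{2} = 2601$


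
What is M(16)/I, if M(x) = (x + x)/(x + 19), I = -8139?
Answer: -32/284865 ≈ -0.00011233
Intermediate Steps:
M(x) = 2*x/(19 + x) (M(x) = (2*x)/(19 + x) = 2*x/(19 + x))
M(16)/I = (2*16/(19 + 16))/(-8139) = (2*16/35)*(-1/8139) = (2*16*(1/35))*(-1/8139) = (32/35)*(-1/8139) = -32/284865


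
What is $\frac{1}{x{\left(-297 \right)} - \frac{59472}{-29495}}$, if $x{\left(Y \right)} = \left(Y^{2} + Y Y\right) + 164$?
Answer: $\frac{29495}{5208345562} \approx 5.663 \cdot 10^{-6}$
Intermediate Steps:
$x{\left(Y \right)} = 164 + 2 Y^{2}$ ($x{\left(Y \right)} = \left(Y^{2} + Y^{2}\right) + 164 = 2 Y^{2} + 164 = 164 + 2 Y^{2}$)
$\frac{1}{x{\left(-297 \right)} - \frac{59472}{-29495}} = \frac{1}{\left(164 + 2 \left(-297\right)^{2}\right) - \frac{59472}{-29495}} = \frac{1}{\left(164 + 2 \cdot 88209\right) - - \frac{59472}{29495}} = \frac{1}{\left(164 + 176418\right) + \frac{59472}{29495}} = \frac{1}{176582 + \frac{59472}{29495}} = \frac{1}{\frac{5208345562}{29495}} = \frac{29495}{5208345562}$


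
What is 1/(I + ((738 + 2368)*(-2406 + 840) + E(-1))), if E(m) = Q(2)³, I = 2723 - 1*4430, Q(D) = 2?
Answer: -1/4865695 ≈ -2.0552e-7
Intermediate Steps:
I = -1707 (I = 2723 - 4430 = -1707)
E(m) = 8 (E(m) = 2³ = 8)
1/(I + ((738 + 2368)*(-2406 + 840) + E(-1))) = 1/(-1707 + ((738 + 2368)*(-2406 + 840) + 8)) = 1/(-1707 + (3106*(-1566) + 8)) = 1/(-1707 + (-4863996 + 8)) = 1/(-1707 - 4863988) = 1/(-4865695) = -1/4865695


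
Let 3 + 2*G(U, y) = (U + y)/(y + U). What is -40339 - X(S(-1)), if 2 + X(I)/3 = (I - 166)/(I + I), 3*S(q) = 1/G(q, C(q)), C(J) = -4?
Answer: -82163/2 ≈ -41082.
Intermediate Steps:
G(U, y) = -1 (G(U, y) = -3/2 + ((U + y)/(y + U))/2 = -3/2 + ((U + y)/(U + y))/2 = -3/2 + (½)*1 = -3/2 + ½ = -1)
S(q) = -⅓ (S(q) = (⅓)/(-1) = (⅓)*(-1) = -⅓)
X(I) = -6 + 3*(-166 + I)/(2*I) (X(I) = -6 + 3*((I - 166)/(I + I)) = -6 + 3*((-166 + I)/((2*I))) = -6 + 3*((-166 + I)*(1/(2*I))) = -6 + 3*((-166 + I)/(2*I)) = -6 + 3*(-166 + I)/(2*I))
-40339 - X(S(-1)) = -40339 - (-9/2 - 249/(-⅓)) = -40339 - (-9/2 - 249*(-3)) = -40339 - (-9/2 + 747) = -40339 - 1*1485/2 = -40339 - 1485/2 = -82163/2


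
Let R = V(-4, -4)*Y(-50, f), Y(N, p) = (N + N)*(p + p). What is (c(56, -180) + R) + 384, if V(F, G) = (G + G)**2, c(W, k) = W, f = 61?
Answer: -780360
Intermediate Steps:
Y(N, p) = 4*N*p (Y(N, p) = (2*N)*(2*p) = 4*N*p)
V(F, G) = 4*G**2 (V(F, G) = (2*G)**2 = 4*G**2)
R = -780800 (R = (4*(-4)**2)*(4*(-50)*61) = (4*16)*(-12200) = 64*(-12200) = -780800)
(c(56, -180) + R) + 384 = (56 - 780800) + 384 = -780744 + 384 = -780360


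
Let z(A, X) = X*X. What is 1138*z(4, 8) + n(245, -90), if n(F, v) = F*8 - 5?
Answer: 74787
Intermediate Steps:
n(F, v) = -5 + 8*F (n(F, v) = 8*F - 5 = -5 + 8*F)
z(A, X) = X**2
1138*z(4, 8) + n(245, -90) = 1138*8**2 + (-5 + 8*245) = 1138*64 + (-5 + 1960) = 72832 + 1955 = 74787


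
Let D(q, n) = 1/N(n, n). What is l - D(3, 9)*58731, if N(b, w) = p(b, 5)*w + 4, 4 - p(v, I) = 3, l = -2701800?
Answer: -35182131/13 ≈ -2.7063e+6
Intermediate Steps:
p(v, I) = 1 (p(v, I) = 4 - 1*3 = 4 - 3 = 1)
N(b, w) = 4 + w (N(b, w) = 1*w + 4 = w + 4 = 4 + w)
D(q, n) = 1/(4 + n)
l - D(3, 9)*58731 = -2701800 - 58731/(4 + 9) = -2701800 - 58731/13 = -35182131/13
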